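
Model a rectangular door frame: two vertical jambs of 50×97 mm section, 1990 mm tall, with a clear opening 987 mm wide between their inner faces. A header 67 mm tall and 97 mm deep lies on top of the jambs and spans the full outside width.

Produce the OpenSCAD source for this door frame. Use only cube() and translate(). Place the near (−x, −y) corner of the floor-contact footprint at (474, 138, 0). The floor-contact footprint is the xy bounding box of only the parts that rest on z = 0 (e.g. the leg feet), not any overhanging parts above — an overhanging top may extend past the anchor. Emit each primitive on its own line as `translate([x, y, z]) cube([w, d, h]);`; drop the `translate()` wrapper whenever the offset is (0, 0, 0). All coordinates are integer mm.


translate([474, 138, 0]) cube([50, 97, 1990]);
translate([1511, 138, 0]) cube([50, 97, 1990]);
translate([474, 138, 1990]) cube([1087, 97, 67]);


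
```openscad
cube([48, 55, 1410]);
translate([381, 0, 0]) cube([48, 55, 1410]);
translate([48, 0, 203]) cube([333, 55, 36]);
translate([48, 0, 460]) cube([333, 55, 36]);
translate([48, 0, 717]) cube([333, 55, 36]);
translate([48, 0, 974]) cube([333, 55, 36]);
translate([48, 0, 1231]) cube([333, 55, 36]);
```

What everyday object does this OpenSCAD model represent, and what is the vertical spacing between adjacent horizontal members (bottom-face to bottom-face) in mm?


A ladder. The rung spacing is 257 mm.

Two tall 48×55 posts with 5 short bars between them — a ladder. Adjacent rungs sit at z = 203 and z = 460, so the spacing is 460 − 203 = 257 mm.


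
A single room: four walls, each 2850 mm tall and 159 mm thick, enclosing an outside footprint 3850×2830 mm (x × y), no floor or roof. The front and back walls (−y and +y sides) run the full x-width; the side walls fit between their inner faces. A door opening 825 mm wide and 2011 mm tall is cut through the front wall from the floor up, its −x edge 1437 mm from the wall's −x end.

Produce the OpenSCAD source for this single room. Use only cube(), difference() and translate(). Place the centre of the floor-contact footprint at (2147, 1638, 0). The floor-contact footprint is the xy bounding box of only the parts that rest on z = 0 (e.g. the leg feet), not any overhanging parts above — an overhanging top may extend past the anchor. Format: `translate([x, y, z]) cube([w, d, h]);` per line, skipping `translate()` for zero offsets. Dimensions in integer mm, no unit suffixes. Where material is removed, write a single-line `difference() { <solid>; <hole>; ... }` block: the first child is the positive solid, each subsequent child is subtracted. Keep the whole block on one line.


difference() { translate([222, 223, 0]) cube([3850, 159, 2850]); translate([1659, 223, 0]) cube([825, 159, 2011]); }
translate([222, 2894, 0]) cube([3850, 159, 2850]);
translate([222, 382, 0]) cube([159, 2512, 2850]);
translate([3913, 382, 0]) cube([159, 2512, 2850]);


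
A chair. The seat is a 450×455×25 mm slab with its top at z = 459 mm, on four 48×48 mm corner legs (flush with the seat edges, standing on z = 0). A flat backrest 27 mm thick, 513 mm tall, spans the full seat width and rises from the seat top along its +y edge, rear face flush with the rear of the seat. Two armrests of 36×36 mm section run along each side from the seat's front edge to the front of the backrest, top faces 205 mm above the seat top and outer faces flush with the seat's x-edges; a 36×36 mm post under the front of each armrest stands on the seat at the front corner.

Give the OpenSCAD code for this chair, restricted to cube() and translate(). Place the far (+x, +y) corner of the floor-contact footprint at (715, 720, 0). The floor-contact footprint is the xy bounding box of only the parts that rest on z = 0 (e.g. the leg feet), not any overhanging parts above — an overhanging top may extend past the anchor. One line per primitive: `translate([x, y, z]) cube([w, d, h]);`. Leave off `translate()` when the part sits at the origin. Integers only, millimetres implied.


translate([265, 265, 434]) cube([450, 455, 25]);
translate([265, 265, 0]) cube([48, 48, 434]);
translate([667, 265, 0]) cube([48, 48, 434]);
translate([265, 672, 0]) cube([48, 48, 434]);
translate([667, 672, 0]) cube([48, 48, 434]);
translate([265, 693, 459]) cube([450, 27, 513]);
translate([265, 265, 628]) cube([36, 428, 36]);
translate([679, 265, 628]) cube([36, 428, 36]);
translate([265, 265, 459]) cube([36, 36, 169]);
translate([679, 265, 459]) cube([36, 36, 169]);


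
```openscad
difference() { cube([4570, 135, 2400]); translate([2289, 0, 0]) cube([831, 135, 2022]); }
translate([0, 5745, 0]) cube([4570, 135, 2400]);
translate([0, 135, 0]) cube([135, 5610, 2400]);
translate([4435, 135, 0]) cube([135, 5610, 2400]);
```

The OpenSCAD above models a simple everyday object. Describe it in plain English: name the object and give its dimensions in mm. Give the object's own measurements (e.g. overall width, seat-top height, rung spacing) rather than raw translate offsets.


A single room: four walls, each 2400 mm tall and 135 mm thick, enclosing an outside footprint 4570×5880 mm (x × y), no floor or roof. The front and back walls (−y and +y sides) run the full x-width; the side walls fit between their inner faces. A door opening 831 mm wide and 2022 mm tall is cut through the front wall from the floor up, its −x edge 2289 mm from the wall's −x end.


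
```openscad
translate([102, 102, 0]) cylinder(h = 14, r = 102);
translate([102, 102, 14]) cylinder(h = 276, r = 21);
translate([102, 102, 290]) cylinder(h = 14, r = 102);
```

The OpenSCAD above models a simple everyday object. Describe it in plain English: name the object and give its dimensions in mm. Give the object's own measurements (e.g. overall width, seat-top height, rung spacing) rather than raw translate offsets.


A spool: two coaxial disc flanges of radius 102 mm and thickness 14 mm, joined by a core cylinder of radius 21 mm and height 276 mm. The lower flange rests on z = 0 and the three cylinders share a vertical axis.


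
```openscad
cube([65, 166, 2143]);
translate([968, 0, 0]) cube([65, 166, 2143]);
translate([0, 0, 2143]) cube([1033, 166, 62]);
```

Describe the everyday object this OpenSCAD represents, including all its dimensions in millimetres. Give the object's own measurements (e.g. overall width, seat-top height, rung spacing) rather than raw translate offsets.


A door frame. The clear opening is 903 mm wide and 2143 mm high. Two 65 mm wide jambs, 166 mm deep, stand either side of the opening from the floor to the top of the opening. A 62 mm thick head sits across the top of both jambs, spanning the full outside width of the frame.


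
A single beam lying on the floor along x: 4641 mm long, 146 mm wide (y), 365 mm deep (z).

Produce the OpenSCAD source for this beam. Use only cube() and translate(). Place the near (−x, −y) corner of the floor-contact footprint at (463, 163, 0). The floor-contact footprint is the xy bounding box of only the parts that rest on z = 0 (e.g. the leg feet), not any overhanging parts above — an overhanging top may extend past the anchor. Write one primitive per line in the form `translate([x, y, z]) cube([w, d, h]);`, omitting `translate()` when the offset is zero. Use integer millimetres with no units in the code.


translate([463, 163, 0]) cube([4641, 146, 365]);


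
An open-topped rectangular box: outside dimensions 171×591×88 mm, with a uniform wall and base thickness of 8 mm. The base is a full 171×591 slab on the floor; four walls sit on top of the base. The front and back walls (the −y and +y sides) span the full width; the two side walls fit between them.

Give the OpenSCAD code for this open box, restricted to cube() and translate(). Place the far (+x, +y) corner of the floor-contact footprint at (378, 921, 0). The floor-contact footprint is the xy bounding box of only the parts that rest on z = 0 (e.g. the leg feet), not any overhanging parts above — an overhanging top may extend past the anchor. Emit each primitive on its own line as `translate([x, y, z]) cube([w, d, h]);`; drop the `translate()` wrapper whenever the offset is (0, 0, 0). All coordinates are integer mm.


translate([207, 330, 0]) cube([171, 591, 8]);
translate([207, 330, 8]) cube([171, 8, 80]);
translate([207, 913, 8]) cube([171, 8, 80]);
translate([207, 338, 8]) cube([8, 575, 80]);
translate([370, 338, 8]) cube([8, 575, 80]);


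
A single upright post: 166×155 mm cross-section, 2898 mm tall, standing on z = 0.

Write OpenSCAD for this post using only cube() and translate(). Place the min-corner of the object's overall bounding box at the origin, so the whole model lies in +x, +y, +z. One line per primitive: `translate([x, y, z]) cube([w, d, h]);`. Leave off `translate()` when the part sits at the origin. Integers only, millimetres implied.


cube([166, 155, 2898]);


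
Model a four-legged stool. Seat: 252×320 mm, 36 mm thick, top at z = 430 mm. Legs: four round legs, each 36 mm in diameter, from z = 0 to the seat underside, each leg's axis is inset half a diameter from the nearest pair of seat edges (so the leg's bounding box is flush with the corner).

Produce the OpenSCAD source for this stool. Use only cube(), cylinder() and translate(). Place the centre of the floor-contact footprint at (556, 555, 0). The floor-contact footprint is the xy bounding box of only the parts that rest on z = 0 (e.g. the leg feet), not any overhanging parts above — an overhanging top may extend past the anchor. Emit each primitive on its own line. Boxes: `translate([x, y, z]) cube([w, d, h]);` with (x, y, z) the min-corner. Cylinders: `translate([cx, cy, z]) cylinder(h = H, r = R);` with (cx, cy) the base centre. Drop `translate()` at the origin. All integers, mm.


translate([430, 395, 394]) cube([252, 320, 36]);
translate([448, 413, 0]) cylinder(h = 394, r = 18);
translate([664, 413, 0]) cylinder(h = 394, r = 18);
translate([448, 697, 0]) cylinder(h = 394, r = 18);
translate([664, 697, 0]) cylinder(h = 394, r = 18);


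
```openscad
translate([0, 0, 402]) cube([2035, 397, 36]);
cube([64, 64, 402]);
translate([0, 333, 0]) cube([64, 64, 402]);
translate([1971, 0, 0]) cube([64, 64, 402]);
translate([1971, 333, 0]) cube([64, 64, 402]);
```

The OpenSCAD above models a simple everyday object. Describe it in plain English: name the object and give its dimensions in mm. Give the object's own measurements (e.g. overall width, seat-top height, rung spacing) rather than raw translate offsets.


A long wooden bench with a 2035 mm (x) × 397 mm (y) seat, 36 mm thick, its top surface 438 mm above the floor. Four 64 mm square legs at the seat corners, flush with the edges, run from z = 0 to the seat underside.


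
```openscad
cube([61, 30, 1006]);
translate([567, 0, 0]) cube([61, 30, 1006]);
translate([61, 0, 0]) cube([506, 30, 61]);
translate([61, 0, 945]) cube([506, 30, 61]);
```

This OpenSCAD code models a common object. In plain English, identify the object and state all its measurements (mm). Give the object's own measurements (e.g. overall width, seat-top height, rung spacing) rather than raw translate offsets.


A rectangular picture frame lying in the x–z plane (depth along y). The opening is 506 mm wide (x) by 884 mm tall (z), surrounded by a border 61 mm wide on all four sides. The frame is 30 mm deep and is made of two full-height vertical stiles with two horizontal rails fitted between them.


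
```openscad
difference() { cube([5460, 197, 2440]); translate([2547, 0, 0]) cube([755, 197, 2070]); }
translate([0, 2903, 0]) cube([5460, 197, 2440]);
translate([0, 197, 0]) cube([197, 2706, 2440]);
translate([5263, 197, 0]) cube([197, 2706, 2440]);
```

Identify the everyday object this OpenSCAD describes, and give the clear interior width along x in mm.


A single room. The interior width is 5066 mm.

Four walls enclosing a rectangle with a door in the front wall — a room. Outside width 5460 minus two 197 mm walls gives 5066 mm.


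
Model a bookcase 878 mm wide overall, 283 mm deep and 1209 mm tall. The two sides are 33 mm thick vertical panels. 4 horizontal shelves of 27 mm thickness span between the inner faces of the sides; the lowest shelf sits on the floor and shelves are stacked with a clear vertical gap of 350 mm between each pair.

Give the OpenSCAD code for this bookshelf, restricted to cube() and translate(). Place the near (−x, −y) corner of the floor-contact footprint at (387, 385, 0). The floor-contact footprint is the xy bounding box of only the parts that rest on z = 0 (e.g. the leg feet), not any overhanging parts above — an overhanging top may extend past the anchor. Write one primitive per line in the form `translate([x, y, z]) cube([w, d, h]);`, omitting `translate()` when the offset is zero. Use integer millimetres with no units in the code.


translate([387, 385, 0]) cube([33, 283, 1209]);
translate([1232, 385, 0]) cube([33, 283, 1209]);
translate([420, 385, 0]) cube([812, 283, 27]);
translate([420, 385, 377]) cube([812, 283, 27]);
translate([420, 385, 754]) cube([812, 283, 27]);
translate([420, 385, 1131]) cube([812, 283, 27]);


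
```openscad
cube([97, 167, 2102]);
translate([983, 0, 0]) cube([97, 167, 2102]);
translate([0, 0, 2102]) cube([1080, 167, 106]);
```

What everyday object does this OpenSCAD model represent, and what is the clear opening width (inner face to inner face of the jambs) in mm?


A door frame. The clear opening width is 886 mm.

Two 2102 mm tall posts with a header on top — a door frame. The left jamb is 97 mm wide at x = 0; the right jamb starts at x = 983. The clear opening is 983 − 97 = 886 mm.


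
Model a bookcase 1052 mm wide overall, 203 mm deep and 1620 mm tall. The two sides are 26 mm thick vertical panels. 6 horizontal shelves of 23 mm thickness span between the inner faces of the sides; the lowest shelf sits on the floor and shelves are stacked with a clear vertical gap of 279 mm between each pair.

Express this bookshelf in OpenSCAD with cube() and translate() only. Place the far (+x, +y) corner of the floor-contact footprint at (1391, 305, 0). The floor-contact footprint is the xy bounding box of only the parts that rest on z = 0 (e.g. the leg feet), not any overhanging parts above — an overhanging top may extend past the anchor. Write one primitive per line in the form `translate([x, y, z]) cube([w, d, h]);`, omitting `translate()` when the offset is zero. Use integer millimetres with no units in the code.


translate([339, 102, 0]) cube([26, 203, 1620]);
translate([1365, 102, 0]) cube([26, 203, 1620]);
translate([365, 102, 0]) cube([1000, 203, 23]);
translate([365, 102, 302]) cube([1000, 203, 23]);
translate([365, 102, 604]) cube([1000, 203, 23]);
translate([365, 102, 906]) cube([1000, 203, 23]);
translate([365, 102, 1208]) cube([1000, 203, 23]);
translate([365, 102, 1510]) cube([1000, 203, 23]);


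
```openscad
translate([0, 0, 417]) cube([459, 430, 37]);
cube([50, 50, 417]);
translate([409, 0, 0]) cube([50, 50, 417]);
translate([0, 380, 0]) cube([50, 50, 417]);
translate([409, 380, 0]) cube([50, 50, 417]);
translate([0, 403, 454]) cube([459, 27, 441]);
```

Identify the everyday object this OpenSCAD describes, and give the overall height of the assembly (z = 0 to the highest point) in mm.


A chair. The overall height is 895 mm.

A slab on four corner posts with a tall panel at the back — a chair. The seat slab sits at z = 417 with thickness 37, and the 441 mm backrest starts at the seat top, so the overall height is 417 + 37 + 441 = 895 mm.


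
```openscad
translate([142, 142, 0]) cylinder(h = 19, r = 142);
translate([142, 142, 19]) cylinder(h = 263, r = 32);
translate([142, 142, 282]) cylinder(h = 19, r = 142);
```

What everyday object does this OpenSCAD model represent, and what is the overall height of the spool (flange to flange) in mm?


A spool. The overall height is 301 mm.

Three coaxial cylinders, large–small–large — a spool. Two 19 mm flanges and a 263 mm core give 19 + 263 + 19 = 301 mm.


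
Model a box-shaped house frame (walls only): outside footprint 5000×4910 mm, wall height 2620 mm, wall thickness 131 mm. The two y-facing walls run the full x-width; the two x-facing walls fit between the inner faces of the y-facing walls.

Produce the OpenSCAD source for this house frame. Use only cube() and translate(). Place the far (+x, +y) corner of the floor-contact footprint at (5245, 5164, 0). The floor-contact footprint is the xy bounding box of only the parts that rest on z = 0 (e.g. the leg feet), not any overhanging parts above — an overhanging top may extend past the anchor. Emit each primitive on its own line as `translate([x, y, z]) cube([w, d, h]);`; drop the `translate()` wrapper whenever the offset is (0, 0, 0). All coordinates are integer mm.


translate([245, 254, 0]) cube([5000, 131, 2620]);
translate([245, 5033, 0]) cube([5000, 131, 2620]);
translate([245, 385, 0]) cube([131, 4648, 2620]);
translate([5114, 385, 0]) cube([131, 4648, 2620]);


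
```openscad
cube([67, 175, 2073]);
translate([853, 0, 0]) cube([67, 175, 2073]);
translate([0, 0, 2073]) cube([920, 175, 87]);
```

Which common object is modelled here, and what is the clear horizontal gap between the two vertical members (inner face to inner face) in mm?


A door frame. The clear opening width is 786 mm.

Two 2073 mm tall posts with a header on top — a door frame. The left jamb is 67 mm wide at x = 0; the right jamb starts at x = 853. The clear opening is 853 − 67 = 786 mm.


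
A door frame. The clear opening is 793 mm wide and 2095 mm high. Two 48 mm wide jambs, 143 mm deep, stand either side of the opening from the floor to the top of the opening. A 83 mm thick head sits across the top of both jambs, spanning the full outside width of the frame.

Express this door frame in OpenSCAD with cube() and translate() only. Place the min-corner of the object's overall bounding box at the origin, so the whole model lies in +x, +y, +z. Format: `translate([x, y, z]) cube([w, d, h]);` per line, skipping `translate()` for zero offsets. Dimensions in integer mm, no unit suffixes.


cube([48, 143, 2095]);
translate([841, 0, 0]) cube([48, 143, 2095]);
translate([0, 0, 2095]) cube([889, 143, 83]);


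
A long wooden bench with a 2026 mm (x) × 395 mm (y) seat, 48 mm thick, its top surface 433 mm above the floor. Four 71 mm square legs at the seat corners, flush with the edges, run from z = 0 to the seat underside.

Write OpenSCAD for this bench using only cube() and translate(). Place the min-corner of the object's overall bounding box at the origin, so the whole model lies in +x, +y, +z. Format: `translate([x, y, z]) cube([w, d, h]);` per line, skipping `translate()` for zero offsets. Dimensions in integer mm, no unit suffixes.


// leg_h = 433 − 48 = 385
translate([0, 0, 385]) cube([2026, 395, 48]);
cube([71, 71, 385]);
translate([0, 324, 0]) cube([71, 71, 385]);
translate([1955, 0, 0]) cube([71, 71, 385]);
translate([1955, 324, 0]) cube([71, 71, 385]);


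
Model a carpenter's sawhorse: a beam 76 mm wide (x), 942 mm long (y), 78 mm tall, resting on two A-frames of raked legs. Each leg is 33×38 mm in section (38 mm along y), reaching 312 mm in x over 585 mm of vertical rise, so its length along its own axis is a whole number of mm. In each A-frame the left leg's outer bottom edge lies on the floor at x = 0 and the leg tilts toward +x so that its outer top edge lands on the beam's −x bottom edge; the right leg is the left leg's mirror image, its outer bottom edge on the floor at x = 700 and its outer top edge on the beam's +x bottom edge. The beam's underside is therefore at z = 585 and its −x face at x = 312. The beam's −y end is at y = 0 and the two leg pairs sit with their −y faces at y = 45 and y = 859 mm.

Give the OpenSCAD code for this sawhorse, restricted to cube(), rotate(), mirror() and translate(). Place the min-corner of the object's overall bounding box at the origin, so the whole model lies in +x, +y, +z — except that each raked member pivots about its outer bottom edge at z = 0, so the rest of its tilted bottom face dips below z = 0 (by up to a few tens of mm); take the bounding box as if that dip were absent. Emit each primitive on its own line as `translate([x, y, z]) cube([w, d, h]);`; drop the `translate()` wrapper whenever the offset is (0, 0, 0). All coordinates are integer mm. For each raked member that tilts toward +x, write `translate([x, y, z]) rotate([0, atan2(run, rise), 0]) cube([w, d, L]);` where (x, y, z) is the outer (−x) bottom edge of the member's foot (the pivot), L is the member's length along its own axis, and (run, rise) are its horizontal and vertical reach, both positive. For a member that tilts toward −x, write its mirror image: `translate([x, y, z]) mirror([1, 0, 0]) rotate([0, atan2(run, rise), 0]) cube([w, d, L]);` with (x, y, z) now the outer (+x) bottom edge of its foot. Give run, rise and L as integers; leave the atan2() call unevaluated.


translate([312, 0, 585]) cube([76, 942, 78]);
translate([0, 45, 0]) rotate([0, atan2(312, 585), 0]) cube([33, 38, 663]);
translate([700, 45, 0]) mirror([1, 0, 0]) rotate([0, atan2(312, 585), 0]) cube([33, 38, 663]);
translate([0, 859, 0]) rotate([0, atan2(312, 585), 0]) cube([33, 38, 663]);
translate([700, 859, 0]) mirror([1, 0, 0]) rotate([0, atan2(312, 585), 0]) cube([33, 38, 663]);


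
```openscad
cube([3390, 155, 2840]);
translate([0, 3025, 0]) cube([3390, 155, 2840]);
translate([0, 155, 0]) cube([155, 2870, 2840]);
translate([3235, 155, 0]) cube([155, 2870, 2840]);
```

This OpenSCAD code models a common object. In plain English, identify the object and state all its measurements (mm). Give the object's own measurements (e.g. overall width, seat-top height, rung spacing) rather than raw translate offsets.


The wall frame of a small rectangular building: four walls, each 2840 mm tall and 155 mm thick, enclosing a footprint 3390 mm (x) by 3180 mm (y) outside-to-outside, with no floor or roof. The front and back walls (the −y and +y sides) span the full width; the two side walls fit between them.


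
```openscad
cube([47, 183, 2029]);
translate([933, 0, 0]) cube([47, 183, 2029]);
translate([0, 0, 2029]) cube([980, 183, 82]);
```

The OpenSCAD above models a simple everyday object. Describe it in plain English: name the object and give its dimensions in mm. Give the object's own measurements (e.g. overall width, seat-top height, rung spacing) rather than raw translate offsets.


A door frame. The clear opening is 886 mm wide and 2029 mm high. Two 47 mm wide jambs, 183 mm deep, stand either side of the opening from the floor to the top of the opening. A 82 mm thick head sits across the top of both jambs, spanning the full outside width of the frame.


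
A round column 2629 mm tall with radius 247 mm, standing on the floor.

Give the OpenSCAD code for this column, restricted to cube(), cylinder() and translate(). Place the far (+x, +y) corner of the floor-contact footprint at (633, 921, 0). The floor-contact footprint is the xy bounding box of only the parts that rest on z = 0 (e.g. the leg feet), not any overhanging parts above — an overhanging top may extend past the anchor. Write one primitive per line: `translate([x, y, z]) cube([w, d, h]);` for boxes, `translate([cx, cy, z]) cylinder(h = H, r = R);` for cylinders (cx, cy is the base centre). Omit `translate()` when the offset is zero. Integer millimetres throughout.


translate([386, 674, 0]) cylinder(h = 2629, r = 247);


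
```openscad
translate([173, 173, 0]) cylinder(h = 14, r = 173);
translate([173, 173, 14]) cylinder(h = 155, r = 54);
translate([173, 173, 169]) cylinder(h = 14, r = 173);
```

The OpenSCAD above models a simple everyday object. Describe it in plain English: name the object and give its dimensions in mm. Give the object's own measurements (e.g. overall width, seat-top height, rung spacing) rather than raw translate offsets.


A spool: two coaxial disc flanges of radius 173 mm and thickness 14 mm, joined by a core cylinder of radius 54 mm and height 155 mm. The lower flange rests on z = 0 and the three cylinders share a vertical axis.


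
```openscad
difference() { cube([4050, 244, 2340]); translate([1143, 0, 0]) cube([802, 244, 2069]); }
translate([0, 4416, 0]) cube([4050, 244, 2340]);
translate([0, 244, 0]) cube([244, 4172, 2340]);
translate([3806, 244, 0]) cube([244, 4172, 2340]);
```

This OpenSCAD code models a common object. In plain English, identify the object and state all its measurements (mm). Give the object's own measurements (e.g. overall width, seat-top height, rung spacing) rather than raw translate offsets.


A single room: four walls, each 2340 mm tall and 244 mm thick, enclosing an outside footprint 4050×4660 mm (x × y), no floor or roof. The front and back walls (−y and +y sides) run the full x-width; the side walls fit between their inner faces. A door opening 802 mm wide and 2069 mm tall is cut through the front wall from the floor up, its −x edge 1143 mm from the wall's −x end.


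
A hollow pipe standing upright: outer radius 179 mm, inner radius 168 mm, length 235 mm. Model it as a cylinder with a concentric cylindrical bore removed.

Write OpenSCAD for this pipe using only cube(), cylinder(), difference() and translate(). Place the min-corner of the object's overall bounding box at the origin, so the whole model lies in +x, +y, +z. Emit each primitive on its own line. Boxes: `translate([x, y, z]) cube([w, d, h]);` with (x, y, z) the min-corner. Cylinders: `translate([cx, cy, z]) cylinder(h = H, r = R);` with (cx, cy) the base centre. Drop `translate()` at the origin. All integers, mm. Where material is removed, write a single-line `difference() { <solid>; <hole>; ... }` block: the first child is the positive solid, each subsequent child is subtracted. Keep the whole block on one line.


difference() { translate([179, 179, 0]) cylinder(h = 235, r = 179); translate([179, 179, 0]) cylinder(h = 235, r = 168); }


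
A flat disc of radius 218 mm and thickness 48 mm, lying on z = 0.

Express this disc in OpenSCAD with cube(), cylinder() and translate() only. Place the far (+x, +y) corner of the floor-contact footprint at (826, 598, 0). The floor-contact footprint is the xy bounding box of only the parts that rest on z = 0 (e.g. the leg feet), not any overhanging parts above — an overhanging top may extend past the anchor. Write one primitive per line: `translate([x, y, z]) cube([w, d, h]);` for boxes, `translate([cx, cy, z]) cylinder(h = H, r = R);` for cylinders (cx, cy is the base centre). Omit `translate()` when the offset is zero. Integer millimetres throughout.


translate([608, 380, 0]) cylinder(h = 48, r = 218);


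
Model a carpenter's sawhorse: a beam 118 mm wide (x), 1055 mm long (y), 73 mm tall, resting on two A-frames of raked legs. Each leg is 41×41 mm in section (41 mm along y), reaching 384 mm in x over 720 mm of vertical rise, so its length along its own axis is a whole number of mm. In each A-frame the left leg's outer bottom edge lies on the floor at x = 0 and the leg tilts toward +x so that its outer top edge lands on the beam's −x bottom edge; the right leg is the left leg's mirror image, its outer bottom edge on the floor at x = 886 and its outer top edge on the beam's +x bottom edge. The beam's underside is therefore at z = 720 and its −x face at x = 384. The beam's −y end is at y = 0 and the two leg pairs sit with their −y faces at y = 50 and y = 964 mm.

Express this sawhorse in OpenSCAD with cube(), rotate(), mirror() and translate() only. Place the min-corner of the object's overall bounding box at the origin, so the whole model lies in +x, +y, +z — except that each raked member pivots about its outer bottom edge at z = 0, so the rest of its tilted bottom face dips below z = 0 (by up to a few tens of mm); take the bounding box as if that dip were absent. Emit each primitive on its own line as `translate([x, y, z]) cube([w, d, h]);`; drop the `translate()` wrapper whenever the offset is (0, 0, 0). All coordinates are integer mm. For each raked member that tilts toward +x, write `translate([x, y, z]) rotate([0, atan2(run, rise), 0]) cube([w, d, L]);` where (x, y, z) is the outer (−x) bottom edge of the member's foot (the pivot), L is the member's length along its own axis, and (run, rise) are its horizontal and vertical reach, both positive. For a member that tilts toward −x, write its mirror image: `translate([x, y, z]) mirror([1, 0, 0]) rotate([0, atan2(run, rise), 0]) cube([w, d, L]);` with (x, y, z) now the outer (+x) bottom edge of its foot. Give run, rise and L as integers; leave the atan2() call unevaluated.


translate([384, 0, 720]) cube([118, 1055, 73]);
translate([0, 50, 0]) rotate([0, atan2(384, 720), 0]) cube([41, 41, 816]);
translate([886, 50, 0]) mirror([1, 0, 0]) rotate([0, atan2(384, 720), 0]) cube([41, 41, 816]);
translate([0, 964, 0]) rotate([0, atan2(384, 720), 0]) cube([41, 41, 816]);
translate([886, 964, 0]) mirror([1, 0, 0]) rotate([0, atan2(384, 720), 0]) cube([41, 41, 816]);


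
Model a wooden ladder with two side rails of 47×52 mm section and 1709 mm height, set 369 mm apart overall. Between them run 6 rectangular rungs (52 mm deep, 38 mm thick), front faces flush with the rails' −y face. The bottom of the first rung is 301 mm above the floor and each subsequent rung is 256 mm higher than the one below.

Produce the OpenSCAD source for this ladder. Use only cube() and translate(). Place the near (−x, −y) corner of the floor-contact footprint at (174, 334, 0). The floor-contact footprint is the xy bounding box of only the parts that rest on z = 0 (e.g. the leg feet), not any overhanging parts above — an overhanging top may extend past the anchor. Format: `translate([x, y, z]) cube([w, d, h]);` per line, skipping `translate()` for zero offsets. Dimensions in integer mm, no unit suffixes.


translate([174, 334, 0]) cube([47, 52, 1709]);
translate([496, 334, 0]) cube([47, 52, 1709]);
translate([221, 334, 301]) cube([275, 52, 38]);
translate([221, 334, 557]) cube([275, 52, 38]);
translate([221, 334, 813]) cube([275, 52, 38]);
translate([221, 334, 1069]) cube([275, 52, 38]);
translate([221, 334, 1325]) cube([275, 52, 38]);
translate([221, 334, 1581]) cube([275, 52, 38]);


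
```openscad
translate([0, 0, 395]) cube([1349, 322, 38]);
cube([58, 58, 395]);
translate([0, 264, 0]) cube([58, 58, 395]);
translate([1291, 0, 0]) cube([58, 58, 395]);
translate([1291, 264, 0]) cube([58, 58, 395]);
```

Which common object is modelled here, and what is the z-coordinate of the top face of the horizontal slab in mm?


A bench. The seat-top height is 433 mm.

A long slab on four corner posts — a bench. The slab sits at z = 395 with thickness 38, so the top is 395 + 38 = 433 mm.


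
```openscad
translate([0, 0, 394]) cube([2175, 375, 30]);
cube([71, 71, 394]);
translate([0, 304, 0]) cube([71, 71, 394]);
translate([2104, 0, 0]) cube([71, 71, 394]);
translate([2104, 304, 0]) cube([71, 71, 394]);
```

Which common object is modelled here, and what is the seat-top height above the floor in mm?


A bench. The seat-top height is 424 mm.

A long slab on four corner posts — a bench. The slab sits at z = 394 with thickness 30, so the top is 394 + 30 = 424 mm.


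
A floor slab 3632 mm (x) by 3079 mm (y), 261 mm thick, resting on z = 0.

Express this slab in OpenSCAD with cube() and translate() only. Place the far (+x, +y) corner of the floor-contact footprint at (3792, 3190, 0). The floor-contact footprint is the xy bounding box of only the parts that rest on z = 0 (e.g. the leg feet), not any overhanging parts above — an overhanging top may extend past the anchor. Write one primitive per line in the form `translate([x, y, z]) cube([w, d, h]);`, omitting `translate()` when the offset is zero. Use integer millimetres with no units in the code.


translate([160, 111, 0]) cube([3632, 3079, 261]);


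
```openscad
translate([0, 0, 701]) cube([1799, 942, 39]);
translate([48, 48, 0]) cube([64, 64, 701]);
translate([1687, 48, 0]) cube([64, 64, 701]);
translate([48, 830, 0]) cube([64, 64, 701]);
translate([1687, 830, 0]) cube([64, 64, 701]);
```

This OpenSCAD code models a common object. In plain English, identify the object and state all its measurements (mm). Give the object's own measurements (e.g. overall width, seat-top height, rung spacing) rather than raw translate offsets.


A table: top 1799 mm (x) × 942 mm (y), 39 mm thick, upper face at z = 740 mm, on four 64×64 mm square legs, each inset 48 mm from the nearest pair of top edges from z = 0 to the bottom of the top.


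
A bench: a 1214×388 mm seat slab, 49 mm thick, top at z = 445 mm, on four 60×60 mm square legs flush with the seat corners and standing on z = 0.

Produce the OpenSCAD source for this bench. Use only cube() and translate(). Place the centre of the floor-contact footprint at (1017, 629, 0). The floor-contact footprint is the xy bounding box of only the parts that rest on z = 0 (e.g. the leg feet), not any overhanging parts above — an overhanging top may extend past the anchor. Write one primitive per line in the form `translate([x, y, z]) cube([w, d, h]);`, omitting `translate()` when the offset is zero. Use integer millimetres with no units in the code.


// leg_h = 445 − 49 = 396
translate([410, 435, 396]) cube([1214, 388, 49]);
translate([410, 435, 0]) cube([60, 60, 396]);
translate([410, 763, 0]) cube([60, 60, 396]);
translate([1564, 435, 0]) cube([60, 60, 396]);
translate([1564, 763, 0]) cube([60, 60, 396]);


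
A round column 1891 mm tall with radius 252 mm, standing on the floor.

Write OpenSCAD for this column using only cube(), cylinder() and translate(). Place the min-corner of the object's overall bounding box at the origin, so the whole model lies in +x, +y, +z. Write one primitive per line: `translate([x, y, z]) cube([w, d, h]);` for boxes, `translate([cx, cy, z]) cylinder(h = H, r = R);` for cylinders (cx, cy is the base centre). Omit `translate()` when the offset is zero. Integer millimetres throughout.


translate([252, 252, 0]) cylinder(h = 1891, r = 252);


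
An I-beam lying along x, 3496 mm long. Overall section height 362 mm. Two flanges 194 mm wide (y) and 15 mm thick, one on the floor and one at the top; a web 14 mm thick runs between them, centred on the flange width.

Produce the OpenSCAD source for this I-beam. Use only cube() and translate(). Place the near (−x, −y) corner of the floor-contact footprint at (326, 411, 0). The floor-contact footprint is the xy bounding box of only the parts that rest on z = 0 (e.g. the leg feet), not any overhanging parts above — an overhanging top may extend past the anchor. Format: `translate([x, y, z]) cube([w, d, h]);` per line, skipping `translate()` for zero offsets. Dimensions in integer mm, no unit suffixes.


translate([326, 411, 0]) cube([3496, 194, 15]);
translate([326, 501, 15]) cube([3496, 14, 332]);
translate([326, 411, 347]) cube([3496, 194, 15]);


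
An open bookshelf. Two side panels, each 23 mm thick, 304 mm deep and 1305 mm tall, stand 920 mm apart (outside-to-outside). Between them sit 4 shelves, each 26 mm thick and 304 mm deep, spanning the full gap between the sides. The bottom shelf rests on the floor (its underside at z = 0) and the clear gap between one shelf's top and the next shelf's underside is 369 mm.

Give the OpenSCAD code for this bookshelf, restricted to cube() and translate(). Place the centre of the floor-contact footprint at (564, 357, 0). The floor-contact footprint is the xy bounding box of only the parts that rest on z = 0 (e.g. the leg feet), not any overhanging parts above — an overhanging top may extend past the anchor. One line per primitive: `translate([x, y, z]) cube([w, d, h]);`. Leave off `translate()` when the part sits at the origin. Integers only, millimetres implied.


translate([104, 205, 0]) cube([23, 304, 1305]);
translate([1001, 205, 0]) cube([23, 304, 1305]);
translate([127, 205, 0]) cube([874, 304, 26]);
translate([127, 205, 395]) cube([874, 304, 26]);
translate([127, 205, 790]) cube([874, 304, 26]);
translate([127, 205, 1185]) cube([874, 304, 26]);


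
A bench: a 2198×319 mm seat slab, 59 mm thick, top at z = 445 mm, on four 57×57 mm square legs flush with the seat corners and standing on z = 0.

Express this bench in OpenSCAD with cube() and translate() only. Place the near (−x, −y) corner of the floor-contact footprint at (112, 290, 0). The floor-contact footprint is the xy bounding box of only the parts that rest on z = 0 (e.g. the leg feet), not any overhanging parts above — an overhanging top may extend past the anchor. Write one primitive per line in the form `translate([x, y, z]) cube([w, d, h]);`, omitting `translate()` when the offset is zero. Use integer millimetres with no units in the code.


// leg_h = 445 − 59 = 386
translate([112, 290, 386]) cube([2198, 319, 59]);
translate([112, 290, 0]) cube([57, 57, 386]);
translate([112, 552, 0]) cube([57, 57, 386]);
translate([2253, 290, 0]) cube([57, 57, 386]);
translate([2253, 552, 0]) cube([57, 57, 386]);


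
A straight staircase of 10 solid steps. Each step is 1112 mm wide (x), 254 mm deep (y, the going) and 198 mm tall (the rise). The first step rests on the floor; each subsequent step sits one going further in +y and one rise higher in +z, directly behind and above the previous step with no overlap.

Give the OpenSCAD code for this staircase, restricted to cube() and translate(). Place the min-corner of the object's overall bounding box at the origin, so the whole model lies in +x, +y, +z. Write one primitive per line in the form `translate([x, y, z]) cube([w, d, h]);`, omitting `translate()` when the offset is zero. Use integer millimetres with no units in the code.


cube([1112, 254, 198]);
translate([0, 254, 198]) cube([1112, 254, 198]);
translate([0, 508, 396]) cube([1112, 254, 198]);
translate([0, 762, 594]) cube([1112, 254, 198]);
translate([0, 1016, 792]) cube([1112, 254, 198]);
translate([0, 1270, 990]) cube([1112, 254, 198]);
translate([0, 1524, 1188]) cube([1112, 254, 198]);
translate([0, 1778, 1386]) cube([1112, 254, 198]);
translate([0, 2032, 1584]) cube([1112, 254, 198]);
translate([0, 2286, 1782]) cube([1112, 254, 198]);


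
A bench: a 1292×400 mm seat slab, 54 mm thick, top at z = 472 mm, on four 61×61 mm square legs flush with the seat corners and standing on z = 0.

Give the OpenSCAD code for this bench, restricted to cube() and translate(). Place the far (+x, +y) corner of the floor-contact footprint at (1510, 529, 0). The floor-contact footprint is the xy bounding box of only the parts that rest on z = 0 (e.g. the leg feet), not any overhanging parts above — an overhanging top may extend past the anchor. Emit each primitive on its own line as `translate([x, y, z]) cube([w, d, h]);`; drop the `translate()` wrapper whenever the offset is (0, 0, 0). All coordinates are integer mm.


translate([218, 129, 418]) cube([1292, 400, 54]);
translate([218, 129, 0]) cube([61, 61, 418]);
translate([218, 468, 0]) cube([61, 61, 418]);
translate([1449, 129, 0]) cube([61, 61, 418]);
translate([1449, 468, 0]) cube([61, 61, 418]);


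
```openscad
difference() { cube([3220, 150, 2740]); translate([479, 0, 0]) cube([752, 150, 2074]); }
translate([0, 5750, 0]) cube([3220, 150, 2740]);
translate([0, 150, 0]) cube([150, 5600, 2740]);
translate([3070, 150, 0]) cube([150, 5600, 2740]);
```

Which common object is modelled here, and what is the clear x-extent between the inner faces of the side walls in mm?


A single room. The interior width is 2920 mm.

Four walls enclosing a rectangle with a door in the front wall — a room. Outside width 3220 minus two 150 mm walls gives 2920 mm.


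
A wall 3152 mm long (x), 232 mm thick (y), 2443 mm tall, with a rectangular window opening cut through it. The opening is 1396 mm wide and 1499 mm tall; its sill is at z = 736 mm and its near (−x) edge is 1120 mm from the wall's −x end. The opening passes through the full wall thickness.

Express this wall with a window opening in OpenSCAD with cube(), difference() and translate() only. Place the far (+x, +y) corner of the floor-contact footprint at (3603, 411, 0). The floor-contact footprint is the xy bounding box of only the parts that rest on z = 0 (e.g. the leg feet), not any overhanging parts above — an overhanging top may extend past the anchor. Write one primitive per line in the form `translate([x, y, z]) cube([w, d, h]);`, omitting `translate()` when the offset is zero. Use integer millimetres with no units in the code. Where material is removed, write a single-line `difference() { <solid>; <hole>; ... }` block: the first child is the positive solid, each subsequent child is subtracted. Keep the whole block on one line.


difference() { translate([451, 179, 0]) cube([3152, 232, 2443]); translate([1571, 179, 736]) cube([1396, 232, 1499]); }
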